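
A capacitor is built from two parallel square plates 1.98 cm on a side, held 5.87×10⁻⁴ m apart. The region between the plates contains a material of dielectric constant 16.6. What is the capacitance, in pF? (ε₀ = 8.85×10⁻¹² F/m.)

A = (1.98 cm)² = 3.92×10⁻⁴ m².
C = κε₀A/d = 16.6 × 8.85×10⁻¹² × 3.92×10⁻⁴ / 5.87×10⁻⁴ = 9.81×10⁻¹¹ F.

98.1 pF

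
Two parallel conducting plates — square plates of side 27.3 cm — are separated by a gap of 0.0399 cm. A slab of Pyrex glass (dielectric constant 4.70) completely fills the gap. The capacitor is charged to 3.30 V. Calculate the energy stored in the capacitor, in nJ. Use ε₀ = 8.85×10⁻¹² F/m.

A = (27.3 cm)² = 7.45×10⁻² m².
C = κε₀A/d = 4.70 × 8.85×10⁻¹² × 7.45×10⁻² / 3.99×10⁻⁴ = 7.77×10⁻⁹ F.
U = ½CV² = ½ × 7.77×10⁻⁹ × (3.30)² = 4.23×10⁻⁸ J.

U ≈ 42.3 nJ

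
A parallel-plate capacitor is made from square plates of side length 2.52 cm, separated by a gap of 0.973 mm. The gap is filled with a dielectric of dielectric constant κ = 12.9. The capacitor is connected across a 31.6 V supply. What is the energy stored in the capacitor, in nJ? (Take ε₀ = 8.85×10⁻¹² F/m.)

37.2 nJ

A = (2.52 cm)² = 6.35×10⁻⁴ m².
C = κε₀A/d = 12.9 × 8.85×10⁻¹² × 6.35×10⁻⁴ / 9.73×10⁻⁴ = 7.45×10⁻¹¹ F.
U = ½CV² = ½ × 7.45×10⁻¹¹ × (31.6)² = 3.72×10⁻⁸ J.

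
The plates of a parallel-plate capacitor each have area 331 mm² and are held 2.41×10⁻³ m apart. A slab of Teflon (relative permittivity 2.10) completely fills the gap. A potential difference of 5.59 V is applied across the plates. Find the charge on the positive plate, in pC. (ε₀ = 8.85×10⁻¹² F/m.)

A = 331 mm² = 3.31×10⁻⁴ m².
C = κε₀A/d = 2.10 × 8.85×10⁻¹² × 3.31×10⁻⁴ / 2.41×10⁻³ = 2.55×10⁻¹² F.
Q = CV = 2.55×10⁻¹² × 5.59 = 1.43×10⁻¹¹ C.

14.3 pC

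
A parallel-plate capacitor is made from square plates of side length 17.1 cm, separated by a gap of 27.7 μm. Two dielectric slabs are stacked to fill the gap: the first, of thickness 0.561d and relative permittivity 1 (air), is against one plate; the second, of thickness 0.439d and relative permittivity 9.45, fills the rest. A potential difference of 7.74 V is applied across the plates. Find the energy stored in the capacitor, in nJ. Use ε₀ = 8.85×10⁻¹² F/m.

A = (17.1 cm)² = 2.92×10⁻² m².
Stacked slabs ⇒ two capacitors in series, each with the full plate area.
C₁ = κ₁ε₀A/d₁ = 1.00 × 8.85×10⁻¹² × 2.92×10⁻² / 1.55×10⁻⁵ = 1.67×10⁻⁸ F.
C₂ = κ₂ε₀A/d₂ = 9.45 × 8.85×10⁻¹² × 2.92×10⁻² / 1.22×10⁻⁵ = 2.01×10⁻⁷ F.
C = (1/C₁ + 1/C₂)⁻¹ = 1.54×10⁻⁸ F.
U = ½CV² = ½ × 1.54×10⁻⁸ × (7.74)² = 4.61×10⁻⁷ J.

U ≈ 461 nJ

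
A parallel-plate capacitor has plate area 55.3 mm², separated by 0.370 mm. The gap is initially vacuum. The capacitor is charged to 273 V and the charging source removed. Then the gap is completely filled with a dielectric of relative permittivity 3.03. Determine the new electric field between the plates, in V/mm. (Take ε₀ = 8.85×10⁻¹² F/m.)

E ≈ 244 V/mm

A = 55.3 mm² = 5.53×10⁻⁵ m².
Initially C₁ = ε₀A/d = 8.85×10⁻¹² × 5.53×10⁻⁵ / 3.70×10⁻⁴ = 1.32×10⁻¹² F.
E₁ = 7.38×10⁵ V/m.
Isolated ⇒ Q is held fixed. V₂ = Q/C₂ = V₁/3.03; E = V/d, so E₂/E₁ = (V₂/V₁)(d₁/d₂) = 0.330.
E₂ = 0.330 × 7.38×10⁵ = 2.44×10⁵ V/m.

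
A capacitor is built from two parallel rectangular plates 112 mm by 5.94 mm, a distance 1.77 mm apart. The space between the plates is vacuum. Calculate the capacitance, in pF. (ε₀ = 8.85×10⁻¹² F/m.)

3.33 pF

A = 112 × 5.94 mm² = 6.65×10⁻⁴ m².
C = ε₀A/d = 8.85×10⁻¹² × 6.65×10⁻⁴ / 1.77×10⁻³ = 3.33×10⁻¹² F.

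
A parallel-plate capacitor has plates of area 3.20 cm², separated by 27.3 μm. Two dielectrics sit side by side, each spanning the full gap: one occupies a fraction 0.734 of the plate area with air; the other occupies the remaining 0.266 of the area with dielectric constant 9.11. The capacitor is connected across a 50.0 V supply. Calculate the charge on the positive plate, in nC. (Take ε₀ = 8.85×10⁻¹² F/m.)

A = 3.20 cm² = 3.20×10⁻⁴ m².
Side-by-side slabs ⇒ two capacitors in parallel, each spanning the full gap.
C₁ = κ₁ε₀A₁/d = 1.00 × 8.85×10⁻¹² × 2.35×10⁻⁴ / 2.73×10⁻⁵ = 7.61×10⁻¹¹ F.
C₂ = κ₂ε₀A₂/d = 9.11 × 8.85×10⁻¹² × 8.51×10⁻⁵ / 2.73×10⁻⁵ = 2.51×10⁻¹⁰ F.
C = C₁ + C₂ = 3.28×10⁻¹⁰ F.
Q = CV = 3.28×10⁻¹⁰ × 50.0 = 1.64×10⁻⁸ C.

Q ≈ 16.4 nC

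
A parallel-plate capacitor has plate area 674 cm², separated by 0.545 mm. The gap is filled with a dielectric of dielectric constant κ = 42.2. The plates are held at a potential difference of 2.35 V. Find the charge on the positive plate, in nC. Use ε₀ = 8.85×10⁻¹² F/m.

A = 674 cm² = 6.74×10⁻² m².
C = κε₀A/d = 42.2 × 8.85×10⁻¹² × 6.74×10⁻² / 5.45×10⁻⁴ = 4.62×10⁻⁸ F.
Q = CV = 4.62×10⁻⁸ × 2.35 = 1.09×10⁻⁷ C.

Q ≈ 109 nC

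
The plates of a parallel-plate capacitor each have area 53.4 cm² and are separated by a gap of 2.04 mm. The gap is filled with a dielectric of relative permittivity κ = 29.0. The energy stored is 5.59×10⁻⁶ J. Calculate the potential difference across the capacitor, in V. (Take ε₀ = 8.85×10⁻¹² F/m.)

A = 53.4 cm² = 5.34×10⁻³ m².
C = κε₀A/d = 29.0 × 8.85×10⁻¹² × 5.34×10⁻³ / 2.04×10⁻³ = 6.72×10⁻¹⁰ F.
V = √(2U/C) = √(2 × 5.59×10⁻⁶ / 6.72×10⁻¹⁰) = 1.29×10² V.

V ≈ 129 V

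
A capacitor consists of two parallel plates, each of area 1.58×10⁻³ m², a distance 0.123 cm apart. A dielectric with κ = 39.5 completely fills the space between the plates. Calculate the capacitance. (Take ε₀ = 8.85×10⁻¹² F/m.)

449 pF

C = κε₀A/d = 39.5 × 8.85×10⁻¹² × 1.58×10⁻³ / 1.23×10⁻³ = 4.49×10⁻¹⁰ F.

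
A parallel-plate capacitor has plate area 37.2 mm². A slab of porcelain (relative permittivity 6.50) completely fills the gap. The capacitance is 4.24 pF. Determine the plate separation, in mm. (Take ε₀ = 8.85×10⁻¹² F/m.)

A = 37.2 mm² = 3.72×10⁻⁵ m².
d = κε₀A/C = 6.50 × 8.85×10⁻¹² × 3.72×10⁻⁵ / 4.24×10⁻¹² = 5.05×10⁻⁴ m.

d ≈ 0.505 mm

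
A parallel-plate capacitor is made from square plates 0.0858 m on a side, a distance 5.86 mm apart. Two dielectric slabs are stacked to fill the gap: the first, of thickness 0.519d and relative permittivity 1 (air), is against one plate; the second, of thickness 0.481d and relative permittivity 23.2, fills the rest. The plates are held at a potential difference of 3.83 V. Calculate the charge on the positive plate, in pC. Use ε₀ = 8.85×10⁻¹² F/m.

78.9 pC

A = (0.0858 m)² = 7.36×10⁻³ m².
Stacked slabs ⇒ two capacitors in series, each with the full plate area.
C₁ = κ₁ε₀A/d₁ = 1.00 × 8.85×10⁻¹² × 7.36×10⁻³ / 3.04×10⁻³ = 2.14×10⁻¹¹ F.
C₂ = κ₂ε₀A/d₂ = 23.2 × 8.85×10⁻¹² × 7.36×10⁻³ / 2.82×10⁻³ = 5.36×10⁻¹⁰ F.
C = (1/C₁ + 1/C₂)⁻¹ = 2.06×10⁻¹¹ F.
Q = CV = 2.06×10⁻¹¹ × 3.83 = 7.89×10⁻¹¹ C.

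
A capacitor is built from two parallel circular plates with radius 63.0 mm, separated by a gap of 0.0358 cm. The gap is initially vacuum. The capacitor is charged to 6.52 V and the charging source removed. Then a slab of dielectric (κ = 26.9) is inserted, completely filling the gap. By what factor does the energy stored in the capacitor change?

Isolated ⇒ Q is held fixed.
C₂ = 26.9 C₁ and U = Q²/(2C), so U₂/U₁ = C₁/C₂ = 0.0372.

U₂/U₁ ≈ 0.0372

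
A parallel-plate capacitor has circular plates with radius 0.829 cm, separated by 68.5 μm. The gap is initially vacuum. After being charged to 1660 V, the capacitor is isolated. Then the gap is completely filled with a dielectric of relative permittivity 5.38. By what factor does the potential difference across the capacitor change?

Isolated ⇒ Q is held fixed.
C₂ = 5.38 C₁ and V = Q/C, so V₂/V₁ = C₁/C₂ = 0.186.

0.186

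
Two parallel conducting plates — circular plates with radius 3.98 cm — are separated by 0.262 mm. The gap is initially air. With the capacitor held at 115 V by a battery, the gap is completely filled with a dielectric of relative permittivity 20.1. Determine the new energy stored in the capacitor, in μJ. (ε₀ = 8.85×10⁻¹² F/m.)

A = π(3.98 cm)² = 4.98×10⁻³ m².
Initially C₁ = ε₀A/d = 8.85×10⁻¹² × 4.98×10⁻³ / 2.62×10⁻⁴ = 1.68×10⁻¹⁰ F.
U₁ = 1.11×10⁻⁶ J.
Battery connected ⇒ V is held fixed. C₂ = 20.1 C₁ and U = ½CV², so U₂/U₁ = C₂/C₁ = 20.1.
U₂ = 20.1 × 1.11×10⁻⁶ = 2.23×10⁻⁵ J.

U ≈ 22.3 μJ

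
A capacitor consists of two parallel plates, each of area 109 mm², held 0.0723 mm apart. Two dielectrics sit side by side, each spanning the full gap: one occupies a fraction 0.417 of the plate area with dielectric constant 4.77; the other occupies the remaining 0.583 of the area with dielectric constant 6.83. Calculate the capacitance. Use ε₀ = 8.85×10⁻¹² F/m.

A = 109 mm² = 1.09×10⁻⁴ m².
Side-by-side slabs ⇒ two capacitors in parallel, each spanning the full gap.
C₁ = κ₁ε₀A₁/d = 4.77 × 8.85×10⁻¹² × 4.55×10⁻⁵ / 7.23×10⁻⁵ = 2.65×10⁻¹¹ F.
C₂ = κ₂ε₀A₂/d = 6.83 × 8.85×10⁻¹² × 6.35×10⁻⁵ / 7.23×10⁻⁵ = 5.31×10⁻¹¹ F.
C = C₁ + C₂ = 7.97×10⁻¹¹ F.

79.7 pF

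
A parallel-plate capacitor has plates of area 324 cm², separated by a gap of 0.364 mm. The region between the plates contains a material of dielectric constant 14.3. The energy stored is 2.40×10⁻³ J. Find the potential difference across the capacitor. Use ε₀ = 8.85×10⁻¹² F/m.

V ≈ 0.653 kV

A = 324 cm² = 3.24×10⁻² m².
C = κε₀A/d = 14.3 × 8.85×10⁻¹² × 3.24×10⁻² / 3.64×10⁻⁴ = 1.13×10⁻⁸ F.
V = √(2U/C) = √(2 × 2.40×10⁻³ / 1.13×10⁻⁸) = 6.53×10² V.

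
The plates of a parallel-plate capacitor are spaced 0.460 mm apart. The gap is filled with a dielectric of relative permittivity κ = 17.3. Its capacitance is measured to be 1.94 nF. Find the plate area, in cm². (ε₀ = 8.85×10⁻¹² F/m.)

A ≈ 58.3 cm²

A = Cd/(κε₀) = 1.94×10⁻⁹ × 4.60×10⁻⁴ / (17.3 × 8.85×10⁻¹²) = 5.83×10⁻³ m².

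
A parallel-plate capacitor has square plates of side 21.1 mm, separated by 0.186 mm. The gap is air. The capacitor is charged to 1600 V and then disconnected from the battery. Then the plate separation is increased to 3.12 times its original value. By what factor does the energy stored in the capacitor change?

3.12

Isolated ⇒ Q is held fixed.
C₂ = 0.321 C₁ and U = Q²/(2C), so U₂/U₁ = C₁/C₂ = 3.12.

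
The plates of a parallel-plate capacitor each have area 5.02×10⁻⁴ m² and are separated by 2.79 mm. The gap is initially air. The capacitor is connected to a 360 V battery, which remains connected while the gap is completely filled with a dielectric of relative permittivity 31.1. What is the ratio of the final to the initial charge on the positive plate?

Battery connected ⇒ V is held fixed.
C₂ = 31.1 C₁ and Q = CV, so Q₂/Q₁ = C₂/C₁ = 31.1.

31.1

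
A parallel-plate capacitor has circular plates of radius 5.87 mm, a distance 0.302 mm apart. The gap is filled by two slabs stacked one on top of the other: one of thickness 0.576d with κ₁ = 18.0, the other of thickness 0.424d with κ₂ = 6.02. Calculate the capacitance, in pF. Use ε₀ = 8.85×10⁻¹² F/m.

A = π(5.87 mm)² = 1.08×10⁻⁴ m².
Stacked slabs ⇒ two capacitors in series, each with the full plate area.
C₁ = κ₁ε₀A/d₁ = 18.0 × 8.85×10⁻¹² × 1.08×10⁻⁴ / 1.74×10⁻⁴ = 9.91×10⁻¹¹ F.
C₂ = κ₂ε₀A/d₂ = 6.02 × 8.85×10⁻¹² × 1.08×10⁻⁴ / 1.28×10⁻⁴ = 4.50×10⁻¹¹ F.
C = (1/C₁ + 1/C₂)⁻¹ = 3.10×10⁻¹¹ F.

31.0 pF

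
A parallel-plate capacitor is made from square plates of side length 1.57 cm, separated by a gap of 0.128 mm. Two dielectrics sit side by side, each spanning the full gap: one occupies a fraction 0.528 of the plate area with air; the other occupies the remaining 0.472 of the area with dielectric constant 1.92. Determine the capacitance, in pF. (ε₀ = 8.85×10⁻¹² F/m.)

C ≈ 24.4 pF

A = (1.57 cm)² = 2.46×10⁻⁴ m².
Side-by-side slabs ⇒ two capacitors in parallel, each spanning the full gap.
C₁ = κ₁ε₀A₁/d = 1.00 × 8.85×10⁻¹² × 1.30×10⁻⁴ / 1.28×10⁻⁴ = 9.00×10⁻¹² F.
C₂ = κ₂ε₀A₂/d = 1.92 × 8.85×10⁻¹² × 1.16×10⁻⁴ / 1.28×10⁻⁴ = 1.54×10⁻¹¹ F.
C = C₁ + C₂ = 2.44×10⁻¹¹ F.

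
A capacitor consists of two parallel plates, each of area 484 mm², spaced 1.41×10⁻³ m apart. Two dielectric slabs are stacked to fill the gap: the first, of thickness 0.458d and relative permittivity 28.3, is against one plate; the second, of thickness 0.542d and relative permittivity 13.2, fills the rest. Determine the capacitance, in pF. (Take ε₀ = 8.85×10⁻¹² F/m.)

C ≈ 53.1 pF

A = 484 mm² = 4.84×10⁻⁴ m².
Stacked slabs ⇒ two capacitors in series, each with the full plate area.
C₁ = κ₁ε₀A/d₁ = 28.3 × 8.85×10⁻¹² × 4.84×10⁻⁴ / 6.46×10⁻⁴ = 1.88×10⁻¹⁰ F.
C₂ = κ₂ε₀A/d₂ = 13.2 × 8.85×10⁻¹² × 4.84×10⁻⁴ / 7.64×10⁻⁴ = 7.40×10⁻¹¹ F.
C = (1/C₁ + 1/C₂)⁻¹ = 5.31×10⁻¹¹ F.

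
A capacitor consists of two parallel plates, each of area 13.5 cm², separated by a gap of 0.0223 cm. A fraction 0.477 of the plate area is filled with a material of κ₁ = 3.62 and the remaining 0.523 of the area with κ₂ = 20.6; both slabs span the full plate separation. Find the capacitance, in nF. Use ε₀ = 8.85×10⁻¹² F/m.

A = 13.5 cm² = 1.35×10⁻³ m².
Side-by-side slabs ⇒ two capacitors in parallel, each spanning the full gap.
C₁ = κ₁ε₀A₁/d = 3.62 × 8.85×10⁻¹² × 6.44×10⁻⁴ / 2.23×10⁻⁴ = 9.25×10⁻¹¹ F.
C₂ = κ₂ε₀A₂/d = 20.6 × 8.85×10⁻¹² × 7.06×10⁻⁴ / 2.23×10⁻⁴ = 5.77×10⁻¹⁰ F.
C = C₁ + C₂ = 6.70×10⁻¹⁰ F.

C ≈ 0.670 nF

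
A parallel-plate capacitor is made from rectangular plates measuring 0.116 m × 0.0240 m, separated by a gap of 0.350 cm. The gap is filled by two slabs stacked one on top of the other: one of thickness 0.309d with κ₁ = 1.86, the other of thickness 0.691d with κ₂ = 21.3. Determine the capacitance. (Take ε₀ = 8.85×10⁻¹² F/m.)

A = 0.116 × 0.0240 m² = 2.78×10⁻³ m².
Stacked slabs ⇒ two capacitors in series, each with the full plate area.
C₁ = κ₁ε₀A/d₁ = 1.86 × 8.85×10⁻¹² × 2.78×10⁻³ / 1.08×10⁻³ = 4.24×10⁻¹¹ F.
C₂ = κ₂ε₀A/d₂ = 21.3 × 8.85×10⁻¹² × 2.78×10⁻³ / 2.42×10⁻³ = 2.17×10⁻¹⁰ F.
C = (1/C₁ + 1/C₂)⁻¹ = 3.55×10⁻¹¹ F.

C ≈ 35.5 pF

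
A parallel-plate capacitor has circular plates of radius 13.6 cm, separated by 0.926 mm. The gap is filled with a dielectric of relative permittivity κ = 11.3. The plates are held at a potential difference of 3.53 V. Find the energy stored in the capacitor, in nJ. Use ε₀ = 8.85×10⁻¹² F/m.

A = π(13.6 cm)² = 5.81×10⁻² m².
C = κε₀A/d = 11.3 × 8.85×10⁻¹² × 5.81×10⁻² / 9.26×10⁻⁴ = 6.28×10⁻⁹ F.
U = ½CV² = ½ × 6.28×10⁻⁹ × (3.53)² = 3.91×10⁻⁸ J.

U ≈ 39.1 nJ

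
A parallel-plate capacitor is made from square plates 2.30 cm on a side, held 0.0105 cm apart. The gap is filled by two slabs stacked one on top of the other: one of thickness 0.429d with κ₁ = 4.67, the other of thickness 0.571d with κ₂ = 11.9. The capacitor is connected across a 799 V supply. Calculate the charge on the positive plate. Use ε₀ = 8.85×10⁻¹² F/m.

A = (2.30 cm)² = 5.29×10⁻⁴ m².
Stacked slabs ⇒ two capacitors in series, each with the full plate area.
C₁ = κ₁ε₀A/d₁ = 4.67 × 8.85×10⁻¹² × 5.29×10⁻⁴ / 4.50×10⁻⁵ = 4.85×10⁻¹⁰ F.
C₂ = κ₂ε₀A/d₂ = 11.9 × 8.85×10⁻¹² × 5.29×10⁻⁴ / 6.00×10⁻⁵ = 9.29×10⁻¹⁰ F.
C = (1/C₁ + 1/C₂)⁻¹ = 3.19×10⁻¹⁰ F.
Q = CV = 3.19×10⁻¹⁰ × 799 = 2.55×10⁻⁷ C.

Q ≈ 255 nC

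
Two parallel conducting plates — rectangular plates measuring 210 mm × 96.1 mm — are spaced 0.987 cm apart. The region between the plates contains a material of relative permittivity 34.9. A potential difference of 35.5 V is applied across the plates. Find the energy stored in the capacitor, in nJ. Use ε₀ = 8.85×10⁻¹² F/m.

A = 210 × 96.1 mm² = 2.02×10⁻² m².
C = κε₀A/d = 34.9 × 8.85×10⁻¹² × 2.02×10⁻² / 9.87×10⁻³ = 6.32×10⁻¹⁰ F.
U = ½CV² = ½ × 6.32×10⁻¹⁰ × (35.5)² = 3.98×10⁻⁷ J.

U ≈ 398 nJ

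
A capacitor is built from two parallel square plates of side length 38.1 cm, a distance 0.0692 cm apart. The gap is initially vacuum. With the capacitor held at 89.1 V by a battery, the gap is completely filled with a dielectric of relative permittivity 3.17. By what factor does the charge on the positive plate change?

3.17

Battery connected ⇒ V is held fixed.
C₂ = 3.17 C₁ and Q = CV, so Q₂/Q₁ = C₂/C₁ = 3.17.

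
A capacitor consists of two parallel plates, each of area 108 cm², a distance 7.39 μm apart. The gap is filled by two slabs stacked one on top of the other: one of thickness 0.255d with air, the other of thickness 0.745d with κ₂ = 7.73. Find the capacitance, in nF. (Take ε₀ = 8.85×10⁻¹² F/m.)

A = 108 cm² = 1.08×10⁻² m².
Stacked slabs ⇒ two capacitors in series, each with the full plate area.
C₁ = κ₁ε₀A/d₁ = 1.00 × 8.85×10⁻¹² × 1.08×10⁻² / 1.88×10⁻⁶ = 5.07×10⁻⁸ F.
C₂ = κ₂ε₀A/d₂ = 7.73 × 8.85×10⁻¹² × 1.08×10⁻² / 5.51×10⁻⁶ = 1.34×10⁻⁷ F.
C = (1/C₁ + 1/C₂)⁻¹ = 3.68×10⁻⁸ F.

36.8 nF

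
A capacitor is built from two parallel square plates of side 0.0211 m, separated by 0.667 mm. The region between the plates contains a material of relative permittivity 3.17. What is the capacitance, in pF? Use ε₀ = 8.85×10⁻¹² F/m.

C ≈ 18.7 pF

A = (0.0211 m)² = 4.45×10⁻⁴ m².
C = κε₀A/d = 3.17 × 8.85×10⁻¹² × 4.45×10⁻⁴ / 6.67×10⁻⁴ = 1.87×10⁻¹¹ F.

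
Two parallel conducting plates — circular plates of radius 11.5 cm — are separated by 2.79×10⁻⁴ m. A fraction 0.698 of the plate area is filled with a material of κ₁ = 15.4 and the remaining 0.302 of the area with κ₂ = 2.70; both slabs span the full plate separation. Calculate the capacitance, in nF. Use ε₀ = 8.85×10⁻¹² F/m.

C ≈ 15.2 nF

A = π(11.5 cm)² = 4.15×10⁻² m².
Side-by-side slabs ⇒ two capacitors in parallel, each spanning the full gap.
C₁ = κ₁ε₀A₁/d = 15.4 × 8.85×10⁻¹² × 2.90×10⁻² / 2.79×10⁻⁴ = 1.42×10⁻⁸ F.
C₂ = κ₂ε₀A₂/d = 2.70 × 8.85×10⁻¹² × 1.25×10⁻² / 2.79×10⁻⁴ = 1.07×10⁻⁹ F.
C = C₁ + C₂ = 1.52×10⁻⁸ F.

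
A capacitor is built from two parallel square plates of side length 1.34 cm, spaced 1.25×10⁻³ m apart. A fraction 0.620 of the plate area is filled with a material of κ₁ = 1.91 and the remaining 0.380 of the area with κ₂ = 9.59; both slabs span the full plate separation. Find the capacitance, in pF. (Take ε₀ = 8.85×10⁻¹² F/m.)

C ≈ 6.14 pF

A = (1.34 cm)² = 1.80×10⁻⁴ m².
Side-by-side slabs ⇒ two capacitors in parallel, each spanning the full gap.
C₁ = κ₁ε₀A₁/d = 1.91 × 8.85×10⁻¹² × 1.11×10⁻⁴ / 1.25×10⁻³ = 1.51×10⁻¹² F.
C₂ = κ₂ε₀A₂/d = 9.59 × 8.85×10⁻¹² × 6.82×10⁻⁵ / 1.25×10⁻³ = 4.63×10⁻¹² F.
C = C₁ + C₂ = 6.14×10⁻¹² F.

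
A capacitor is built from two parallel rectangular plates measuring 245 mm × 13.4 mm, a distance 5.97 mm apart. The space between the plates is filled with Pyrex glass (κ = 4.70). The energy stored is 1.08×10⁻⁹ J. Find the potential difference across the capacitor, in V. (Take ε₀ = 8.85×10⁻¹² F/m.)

A = 245 × 13.4 mm² = 3.28×10⁻³ m².
C = κε₀A/d = 4.70 × 8.85×10⁻¹² × 3.28×10⁻³ / 5.97×10⁻³ = 2.29×10⁻¹¹ F.
V = √(2U/C) = √(2 × 1.08×10⁻⁹ / 2.29×10⁻¹¹) = 9.72 V.

V ≈ 9.72 V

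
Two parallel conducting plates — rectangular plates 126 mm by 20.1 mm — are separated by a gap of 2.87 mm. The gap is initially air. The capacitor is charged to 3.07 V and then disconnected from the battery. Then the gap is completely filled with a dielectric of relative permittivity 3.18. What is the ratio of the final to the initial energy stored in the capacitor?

Isolated ⇒ Q is held fixed.
C₂ = 3.18 C₁ and U = Q²/(2C), so U₂/U₁ = C₁/C₂ = 0.314.

0.314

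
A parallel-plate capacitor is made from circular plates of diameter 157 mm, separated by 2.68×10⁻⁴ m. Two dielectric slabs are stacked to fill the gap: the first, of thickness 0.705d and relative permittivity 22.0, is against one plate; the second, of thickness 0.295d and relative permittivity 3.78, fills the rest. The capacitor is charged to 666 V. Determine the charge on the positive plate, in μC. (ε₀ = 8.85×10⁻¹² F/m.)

3.87 μC

A = π(157/2 mm)² = 1.94×10⁻² m².
Stacked slabs ⇒ two capacitors in series, each with the full plate area.
C₁ = κ₁ε₀A/d₁ = 22.0 × 8.85×10⁻¹² × 1.94×10⁻² / 1.89×10⁻⁴ = 1.99×10⁻⁸ F.
C₂ = κ₂ε₀A/d₂ = 3.78 × 8.85×10⁻¹² × 1.94×10⁻² / 7.91×10⁻⁵ = 8.19×10⁻⁹ F.
C = (1/C₁ + 1/C₂)⁻¹ = 5.81×10⁻⁹ F.
Q = CV = 5.81×10⁻⁹ × 666 = 3.87×10⁻⁶ C.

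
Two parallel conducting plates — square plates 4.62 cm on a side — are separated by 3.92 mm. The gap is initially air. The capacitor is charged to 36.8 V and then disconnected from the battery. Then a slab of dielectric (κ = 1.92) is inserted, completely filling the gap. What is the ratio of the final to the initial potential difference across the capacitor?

V₂/V₁ ≈ 0.521

Isolated ⇒ Q is held fixed.
C₂ = 1.92 C₁ and V = Q/C, so V₂/V₁ = C₁/C₂ = 0.521.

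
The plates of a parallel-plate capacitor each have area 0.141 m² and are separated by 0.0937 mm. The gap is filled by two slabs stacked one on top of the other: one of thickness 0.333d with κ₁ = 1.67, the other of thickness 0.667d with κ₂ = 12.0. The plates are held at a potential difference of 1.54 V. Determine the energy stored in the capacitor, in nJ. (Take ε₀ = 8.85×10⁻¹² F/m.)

Stacked slabs ⇒ two capacitors in series, each with the full plate area.
C₁ = κ₁ε₀A/d₁ = 1.67 × 8.85×10⁻¹² × 0.141 / 3.12×10⁻⁵ = 6.68×10⁻⁸ F.
C₂ = κ₂ε₀A/d₂ = 12.0 × 8.85×10⁻¹² × 0.141 / 6.25×10⁻⁵ = 2.40×10⁻⁷ F.
C = (1/C₁ + 1/C₂)⁻¹ = 5.22×10⁻⁸ F.
U = ½CV² = ½ × 5.22×10⁻⁸ × (1.54)² = 6.19×10⁻⁸ J.

61.9 nJ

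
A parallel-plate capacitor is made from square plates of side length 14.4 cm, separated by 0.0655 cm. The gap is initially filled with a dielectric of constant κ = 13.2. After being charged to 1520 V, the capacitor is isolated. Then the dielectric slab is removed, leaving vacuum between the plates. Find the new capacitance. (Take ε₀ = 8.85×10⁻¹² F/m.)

280 pF

A = (14.4 cm)² = 2.07×10⁻² m².
Initially C₁ = κε₀A/d = 13.2 × 8.85×10⁻¹² × 2.07×10⁻² / 6.55×10⁻⁴ = 3.70×10⁻⁹ F.
C = κε₀A/d scales with κ, so C₂/C₁ = 1/κ = 1/13.2 = 0.0758.
C₂ = 0.0758 × 3.70×10⁻⁹ = 2.80×10⁻¹⁰ F.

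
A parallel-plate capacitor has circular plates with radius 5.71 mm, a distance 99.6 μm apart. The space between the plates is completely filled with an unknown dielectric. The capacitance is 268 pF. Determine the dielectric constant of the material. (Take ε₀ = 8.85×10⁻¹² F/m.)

29.4

A = π(5.71 mm)² = 1.02×10⁻⁴ m².
κ = Cd/(ε₀A) = 2.68×10⁻¹⁰ × 9.96×10⁻⁵ / (8.85×10⁻¹² × 1.02×10⁻⁴) = 29.4.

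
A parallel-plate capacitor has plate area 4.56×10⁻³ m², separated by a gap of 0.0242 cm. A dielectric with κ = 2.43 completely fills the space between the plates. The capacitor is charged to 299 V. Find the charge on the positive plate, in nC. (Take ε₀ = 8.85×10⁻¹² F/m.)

C = κε₀A/d = 2.43 × 8.85×10⁻¹² × 4.56×10⁻³ / 2.42×10⁻⁴ = 4.05×10⁻¹⁰ F.
Q = CV = 4.05×10⁻¹⁰ × 299 = 1.21×10⁻⁷ C.

Q ≈ 121 nC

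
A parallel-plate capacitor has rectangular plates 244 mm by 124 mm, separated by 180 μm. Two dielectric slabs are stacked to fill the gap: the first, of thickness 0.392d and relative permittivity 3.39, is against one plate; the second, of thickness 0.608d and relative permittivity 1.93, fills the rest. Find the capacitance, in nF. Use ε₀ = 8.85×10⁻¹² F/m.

C ≈ 3.45 nF

A = 244 × 124 mm² = 3.03×10⁻² m².
Stacked slabs ⇒ two capacitors in series, each with the full plate area.
C₁ = κ₁ε₀A/d₁ = 3.39 × 8.85×10⁻¹² × 3.03×10⁻² / 7.06×10⁻⁵ = 1.29×10⁻⁸ F.
C₂ = κ₂ε₀A/d₂ = 1.93 × 8.85×10⁻¹² × 3.03×10⁻² / 1.09×10⁻⁴ = 4.72×10⁻⁹ F.
C = (1/C₁ + 1/C₂)⁻¹ = 3.45×10⁻⁹ F.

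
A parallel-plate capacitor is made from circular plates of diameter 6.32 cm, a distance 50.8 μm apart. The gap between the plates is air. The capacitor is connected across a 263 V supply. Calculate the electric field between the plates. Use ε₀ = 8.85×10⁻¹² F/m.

E = V/d = 263 / 5.08×10⁻⁵ = 5.18×10⁶ V/m.

E ≈ 5.18 MV/m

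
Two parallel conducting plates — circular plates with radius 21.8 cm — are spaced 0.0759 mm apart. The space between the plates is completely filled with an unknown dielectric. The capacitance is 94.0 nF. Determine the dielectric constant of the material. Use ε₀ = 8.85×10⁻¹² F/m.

κ ≈ 5.40

A = π(21.8 cm)² = 0.149 m².
κ = Cd/(ε₀A) = 9.40×10⁻⁸ × 7.59×10⁻⁵ / (8.85×10⁻¹² × 0.149) = 5.40.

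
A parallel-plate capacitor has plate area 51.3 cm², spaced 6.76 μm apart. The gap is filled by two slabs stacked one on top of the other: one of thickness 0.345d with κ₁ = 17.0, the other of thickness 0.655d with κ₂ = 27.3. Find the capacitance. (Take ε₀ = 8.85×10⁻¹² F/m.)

152 nF

A = 51.3 cm² = 5.13×10⁻³ m².
Stacked slabs ⇒ two capacitors in series, each with the full plate area.
C₁ = κ₁ε₀A/d₁ = 17.0 × 8.85×10⁻¹² × 5.13×10⁻³ / 2.33×10⁻⁶ = 3.31×10⁻⁷ F.
C₂ = κ₂ε₀A/d₂ = 27.3 × 8.85×10⁻¹² × 5.13×10⁻³ / 4.43×10⁻⁶ = 2.80×10⁻⁷ F.
C = (1/C₁ + 1/C₂)⁻¹ = 1.52×10⁻⁷ F.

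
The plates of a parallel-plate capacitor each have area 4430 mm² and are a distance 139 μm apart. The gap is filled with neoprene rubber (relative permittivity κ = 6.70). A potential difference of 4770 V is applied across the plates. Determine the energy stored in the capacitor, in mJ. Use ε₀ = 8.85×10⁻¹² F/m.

U ≈ 21.5 mJ

A = 4430 mm² = 4.43×10⁻³ m².
C = κε₀A/d = 6.70 × 8.85×10⁻¹² × 4.43×10⁻³ / 1.39×10⁻⁴ = 1.89×10⁻⁹ F.
U = ½CV² = ½ × 1.89×10⁻⁹ × (4770)² = 2.15×10⁻² J.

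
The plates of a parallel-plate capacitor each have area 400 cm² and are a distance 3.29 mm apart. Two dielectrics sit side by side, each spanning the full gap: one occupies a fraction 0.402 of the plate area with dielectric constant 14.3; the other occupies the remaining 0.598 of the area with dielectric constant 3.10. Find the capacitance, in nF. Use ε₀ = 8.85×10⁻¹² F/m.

A = 400 cm² = 4.00×10⁻² m².
Side-by-side slabs ⇒ two capacitors in parallel, each spanning the full gap.
C₁ = κ₁ε₀A₁/d = 14.3 × 8.85×10⁻¹² × 1.61×10⁻² / 3.29×10⁻³ = 6.19×10⁻¹⁰ F.
C₂ = κ₂ε₀A₂/d = 3.10 × 8.85×10⁻¹² × 2.39×10⁻² / 3.29×10⁻³ = 1.99×10⁻¹⁰ F.
C = C₁ + C₂ = 8.18×10⁻¹⁰ F.

0.818 nF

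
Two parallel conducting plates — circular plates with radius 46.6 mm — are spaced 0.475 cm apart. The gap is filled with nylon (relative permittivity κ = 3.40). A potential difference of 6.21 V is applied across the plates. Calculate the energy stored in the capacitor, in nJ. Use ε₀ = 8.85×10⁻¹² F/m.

A = π(46.6 mm)² = 6.82×10⁻³ m².
C = κε₀A/d = 3.40 × 8.85×10⁻¹² × 6.82×10⁻³ / 4.75×10⁻³ = 4.32×10⁻¹¹ F.
U = ½CV² = ½ × 4.32×10⁻¹¹ × (6.21)² = 8.33×10⁻¹⁰ J.

0.833 nJ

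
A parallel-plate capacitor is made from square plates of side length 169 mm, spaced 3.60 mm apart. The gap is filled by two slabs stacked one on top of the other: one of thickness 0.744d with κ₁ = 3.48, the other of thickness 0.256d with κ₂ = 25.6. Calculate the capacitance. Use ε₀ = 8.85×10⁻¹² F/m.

C ≈ 314 pF

A = (169 mm)² = 2.86×10⁻² m².
Stacked slabs ⇒ two capacitors in series, each with the full plate area.
C₁ = κ₁ε₀A/d₁ = 3.48 × 8.85×10⁻¹² × 2.86×10⁻² / 2.68×10⁻³ = 3.28×10⁻¹⁰ F.
C₂ = κ₂ε₀A/d₂ = 25.6 × 8.85×10⁻¹² × 2.86×10⁻² / 9.22×10⁻⁴ = 7.02×10⁻⁹ F.
C = (1/C₁ + 1/C₂)⁻¹ = 3.14×10⁻¹⁰ F.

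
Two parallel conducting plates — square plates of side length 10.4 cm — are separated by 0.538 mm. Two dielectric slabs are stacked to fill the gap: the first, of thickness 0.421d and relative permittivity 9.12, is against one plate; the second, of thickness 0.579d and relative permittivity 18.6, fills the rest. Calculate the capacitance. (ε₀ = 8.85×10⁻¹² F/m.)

A = (10.4 cm)² = 1.08×10⁻² m².
Stacked slabs ⇒ two capacitors in series, each with the full plate area.
C₁ = κ₁ε₀A/d₁ = 9.12 × 8.85×10⁻¹² × 1.08×10⁻² / 2.26×10⁻⁴ = 3.85×10⁻⁹ F.
C₂ = κ₂ε₀A/d₂ = 18.6 × 8.85×10⁻¹² × 1.08×10⁻² / 3.12×10⁻⁴ = 5.72×10⁻⁹ F.
C = (1/C₁ + 1/C₂)⁻¹ = 2.30×10⁻⁹ F.

C ≈ 2.30 nF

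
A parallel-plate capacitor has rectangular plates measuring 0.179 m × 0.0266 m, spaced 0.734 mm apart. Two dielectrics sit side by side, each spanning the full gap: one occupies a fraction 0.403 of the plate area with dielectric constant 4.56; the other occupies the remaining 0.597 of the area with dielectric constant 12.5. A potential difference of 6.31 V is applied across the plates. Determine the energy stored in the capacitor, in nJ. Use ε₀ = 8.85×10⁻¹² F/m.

U ≈ 10.6 nJ

A = 0.179 × 0.0266 m² = 4.76×10⁻³ m².
Side-by-side slabs ⇒ two capacitors in parallel, each spanning the full gap.
C₁ = κ₁ε₀A₁/d = 4.56 × 8.85×10⁻¹² × 1.92×10⁻³ / 7.34×10⁻⁴ = 1.05×10⁻¹⁰ F.
C₂ = κ₂ε₀A₂/d = 12.5 × 8.85×10⁻¹² × 2.84×10⁻³ / 7.34×10⁻⁴ = 4.28×10⁻¹⁰ F.
C = C₁ + C₂ = 5.34×10⁻¹⁰ F.
U = ½CV² = ½ × 5.34×10⁻¹⁰ × (6.31)² = 1.06×10⁻⁸ J.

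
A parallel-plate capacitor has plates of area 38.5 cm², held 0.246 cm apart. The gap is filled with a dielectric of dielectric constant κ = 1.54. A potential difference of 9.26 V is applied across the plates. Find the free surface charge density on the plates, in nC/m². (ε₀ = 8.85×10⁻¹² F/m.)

A = 38.5 cm² = 3.85×10⁻³ m².
C = κε₀A/d = 1.54 × 8.85×10⁻¹² × 3.85×10⁻³ / 2.46×10⁻³ = 2.13×10⁻¹¹ F.
σ = Q/A = CV/A = 2.13×10⁻¹¹ × 9.26 / 3.85×10⁻³ = 5.13×10⁻⁸ C/m².

σ ≈ 51.3 nC/m²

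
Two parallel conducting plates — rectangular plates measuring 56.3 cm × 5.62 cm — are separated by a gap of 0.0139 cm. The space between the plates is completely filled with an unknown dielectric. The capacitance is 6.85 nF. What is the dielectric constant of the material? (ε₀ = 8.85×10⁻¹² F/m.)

A = 56.3 × 5.62 cm² = 3.16×10⁻² m².
κ = Cd/(ε₀A) = 6.85×10⁻⁹ × 1.39×10⁻⁴ / (8.85×10⁻¹² × 3.16×10⁻²) = 3.40.

κ ≈ 3.40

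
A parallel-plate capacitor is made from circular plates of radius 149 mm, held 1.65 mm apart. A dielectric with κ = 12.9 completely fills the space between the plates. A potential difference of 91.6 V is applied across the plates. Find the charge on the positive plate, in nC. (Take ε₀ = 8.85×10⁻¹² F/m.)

A = π(149 mm)² = 6.97×10⁻² m².
C = κε₀A/d = 12.9 × 8.85×10⁻¹² × 6.97×10⁻² / 1.65×10⁻³ = 4.83×10⁻⁹ F.
Q = CV = 4.83×10⁻⁹ × 91.6 = 4.42×10⁻⁷ C.

Q ≈ 442 nC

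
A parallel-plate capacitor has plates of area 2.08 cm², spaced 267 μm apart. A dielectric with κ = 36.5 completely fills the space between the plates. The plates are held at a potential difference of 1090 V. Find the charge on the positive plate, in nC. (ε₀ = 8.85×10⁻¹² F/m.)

A = 2.08 cm² = 2.08×10⁻⁴ m².
C = κε₀A/d = 36.5 × 8.85×10⁻¹² × 2.08×10⁻⁴ / 2.67×10⁻⁴ = 2.52×10⁻¹⁰ F.
Q = CV = 2.52×10⁻¹⁰ × 1090 = 2.74×10⁻⁷ C.

Q ≈ 274 nC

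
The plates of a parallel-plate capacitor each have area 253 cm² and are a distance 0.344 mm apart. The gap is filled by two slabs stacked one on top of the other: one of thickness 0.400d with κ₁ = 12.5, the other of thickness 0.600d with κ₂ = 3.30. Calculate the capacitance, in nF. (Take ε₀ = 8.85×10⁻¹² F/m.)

3.04 nF

A = 253 cm² = 2.53×10⁻² m².
Stacked slabs ⇒ two capacitors in series, each with the full plate area.
C₁ = κ₁ε₀A/d₁ = 12.5 × 8.85×10⁻¹² × 2.53×10⁻² / 1.38×10⁻⁴ = 2.03×10⁻⁸ F.
C₂ = κ₂ε₀A/d₂ = 3.30 × 8.85×10⁻¹² × 2.53×10⁻² / 2.06×10⁻⁴ = 3.58×10⁻⁹ F.
C = (1/C₁ + 1/C₂)⁻¹ = 3.04×10⁻⁹ F.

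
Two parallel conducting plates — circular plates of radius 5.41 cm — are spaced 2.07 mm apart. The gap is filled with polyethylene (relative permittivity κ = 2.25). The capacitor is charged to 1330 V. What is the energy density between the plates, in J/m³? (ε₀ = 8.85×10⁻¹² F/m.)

E = V/d = 1330 / 2.07×10⁻³ = 6.43×10⁵ V/m.
u = ½κε₀E² = ½ × 2.25 × 8.85×10⁻¹² × (6.43×10⁵)² = 4.11 J/m³.

4.11 J/m³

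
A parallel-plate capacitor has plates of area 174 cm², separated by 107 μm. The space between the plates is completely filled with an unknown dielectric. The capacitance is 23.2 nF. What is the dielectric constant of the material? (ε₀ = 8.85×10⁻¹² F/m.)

A = 174 cm² = 1.74×10⁻² m².
κ = Cd/(ε₀A) = 2.32×10⁻⁸ × 1.07×10⁻⁴ / (8.85×10⁻¹² × 1.74×10⁻²) = 16.1.

16.1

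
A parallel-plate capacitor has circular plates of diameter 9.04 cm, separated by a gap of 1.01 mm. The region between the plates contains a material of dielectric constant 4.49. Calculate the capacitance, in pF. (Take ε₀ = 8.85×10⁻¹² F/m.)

C ≈ 253 pF

A = π(9.04/2 cm)² = 6.42×10⁻³ m².
C = κε₀A/d = 4.49 × 8.85×10⁻¹² × 6.42×10⁻³ / 1.01×10⁻³ = 2.53×10⁻¹⁰ F.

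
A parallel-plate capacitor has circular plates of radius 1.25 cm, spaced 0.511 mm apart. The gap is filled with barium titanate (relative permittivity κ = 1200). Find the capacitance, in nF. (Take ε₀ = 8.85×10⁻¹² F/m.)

C ≈ 10.2 nF

A = π(1.25 cm)² = 4.91×10⁻⁴ m².
C = κε₀A/d = 1200 × 8.85×10⁻¹² × 4.91×10⁻⁴ / 5.11×10⁻⁴ = 1.02×10⁻⁸ F.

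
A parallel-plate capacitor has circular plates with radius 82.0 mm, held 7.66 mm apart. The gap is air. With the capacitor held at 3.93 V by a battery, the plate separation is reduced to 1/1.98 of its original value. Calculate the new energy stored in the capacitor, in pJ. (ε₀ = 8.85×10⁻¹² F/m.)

U ≈ 373 pJ

A = π(82.0 mm)² = 2.11×10⁻² m².
Initially C₁ = ε₀A/d = 8.85×10⁻¹² × 2.11×10⁻² / 7.66×10⁻³ = 2.44×10⁻¹¹ F.
U₁ = 1.88×10⁻¹⁰ J.
Battery connected ⇒ V is held fixed. C₂ = 1.98 C₁ and U = ½CV², so U₂/U₁ = C₂/C₁ = 1.98.
U₂ = 1.98 × 1.88×10⁻¹⁰ = 3.73×10⁻¹⁰ J.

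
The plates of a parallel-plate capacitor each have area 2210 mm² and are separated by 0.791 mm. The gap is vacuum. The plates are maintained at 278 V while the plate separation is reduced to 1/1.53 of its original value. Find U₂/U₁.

Battery connected ⇒ V is held fixed.
C₂ = 1.53 C₁ and U = ½CV², so U₂/U₁ = C₂/C₁ = 1.53.

U₂/U₁ ≈ 1.53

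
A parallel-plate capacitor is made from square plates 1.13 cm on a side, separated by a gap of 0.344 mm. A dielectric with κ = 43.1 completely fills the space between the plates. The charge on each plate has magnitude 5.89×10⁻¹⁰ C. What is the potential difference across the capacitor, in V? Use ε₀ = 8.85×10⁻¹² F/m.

A = (1.13 cm)² = 1.28×10⁻⁴ m².
C = κε₀A/d = 43.1 × 8.85×10⁻¹² × 1.28×10⁻⁴ / 3.44×10⁻⁴ = 1.42×10⁻¹⁰ F.
V = Q/C = 5.89×10⁻¹⁰ / 1.42×10⁻¹⁰ = 4.16 V.

4.16 V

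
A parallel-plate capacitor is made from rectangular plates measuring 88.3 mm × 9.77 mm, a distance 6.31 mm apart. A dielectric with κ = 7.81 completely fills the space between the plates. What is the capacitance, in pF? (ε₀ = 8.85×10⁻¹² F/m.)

9.45 pF

A = 88.3 × 9.77 mm² = 8.63×10⁻⁴ m².
C = κε₀A/d = 7.81 × 8.85×10⁻¹² × 8.63×10⁻⁴ / 6.31×10⁻³ = 9.45×10⁻¹² F.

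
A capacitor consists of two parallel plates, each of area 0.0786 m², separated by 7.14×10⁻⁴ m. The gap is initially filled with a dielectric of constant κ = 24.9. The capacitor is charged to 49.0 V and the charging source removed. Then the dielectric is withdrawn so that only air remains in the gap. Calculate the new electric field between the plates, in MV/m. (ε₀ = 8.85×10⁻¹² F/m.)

Initially C₁ = κε₀A/d = 24.9 × 8.85×10⁻¹² × 7.86×10⁻² / 7.14×10⁻⁴ = 2.43×10⁻⁸ F.
E₁ = 6.86×10⁴ V/m.
Isolated ⇒ Q is held fixed. V₂ = Q/C₂ = V₁/0.0402; E = V/d, so E₂/E₁ = (V₂/V₁)(d₁/d₂) = 24.9.
E₂ = 24.9 × 6.86×10⁴ = 1.71×10⁶ V/m.

E ≈ 1.71 MV/m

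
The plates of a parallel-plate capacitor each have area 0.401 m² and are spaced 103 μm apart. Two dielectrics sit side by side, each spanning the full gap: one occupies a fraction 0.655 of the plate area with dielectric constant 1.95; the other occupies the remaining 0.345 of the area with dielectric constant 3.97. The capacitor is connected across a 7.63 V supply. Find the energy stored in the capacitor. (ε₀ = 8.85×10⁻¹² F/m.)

U ≈ 2.65 μJ

Side-by-side slabs ⇒ two capacitors in parallel, each spanning the full gap.
C₁ = κ₁ε₀A₁/d = 1.95 × 8.85×10⁻¹² × 0.263 / 1.03×10⁻⁴ = 4.40×10⁻⁸ F.
C₂ = κ₂ε₀A₂/d = 3.97 × 8.85×10⁻¹² × 0.138 / 1.03×10⁻⁴ = 4.72×10⁻⁸ F.
C = C₁ + C₂ = 9.12×10⁻⁸ F.
U = ½CV² = ½ × 9.12×10⁻⁸ × (7.63)² = 2.65×10⁻⁶ J.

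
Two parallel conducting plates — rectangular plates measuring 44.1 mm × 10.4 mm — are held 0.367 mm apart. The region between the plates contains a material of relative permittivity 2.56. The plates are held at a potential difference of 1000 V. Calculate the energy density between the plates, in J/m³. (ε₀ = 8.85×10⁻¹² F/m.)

u ≈ 84.1 J/m³

E = V/d = 1000 / 3.67×10⁻⁴ = 2.72×10⁶ V/m.
u = ½κε₀E² = ½ × 2.56 × 8.85×10⁻¹² × (2.72×10⁶)² = 84.1 J/m³.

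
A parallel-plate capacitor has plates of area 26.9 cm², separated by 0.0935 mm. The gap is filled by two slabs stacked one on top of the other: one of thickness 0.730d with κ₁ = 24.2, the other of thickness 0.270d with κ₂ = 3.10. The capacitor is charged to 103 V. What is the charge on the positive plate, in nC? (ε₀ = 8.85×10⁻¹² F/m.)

224 nC

A = 26.9 cm² = 2.69×10⁻³ m².
Stacked slabs ⇒ two capacitors in series, each with the full plate area.
C₁ = κ₁ε₀A/d₁ = 24.2 × 8.85×10⁻¹² × 2.69×10⁻³ / 6.83×10⁻⁵ = 8.44×10⁻⁹ F.
C₂ = κ₂ε₀A/d₂ = 3.10 × 8.85×10⁻¹² × 2.69×10⁻³ / 2.52×10⁻⁵ = 2.92×10⁻⁹ F.
C = (1/C₁ + 1/C₂)⁻¹ = 2.17×10⁻⁹ F.
Q = CV = 2.17×10⁻⁹ × 103 = 2.24×10⁻⁷ C.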